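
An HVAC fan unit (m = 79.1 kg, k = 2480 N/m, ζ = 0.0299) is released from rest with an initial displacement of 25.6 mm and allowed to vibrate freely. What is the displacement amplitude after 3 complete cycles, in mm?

14.6 mm

Logarithmic decrement δ = 2πζ/√(1 − ζ²) = 2π × 0.02990/√(1 − 0.000894) = 0.1880.
After n cycles, x_n/x₀ = e^(−nδ), so x_3 = 25.6 × e^(−3 × 0.1880) = 25.6 × 0.5690 = 14.57 mm.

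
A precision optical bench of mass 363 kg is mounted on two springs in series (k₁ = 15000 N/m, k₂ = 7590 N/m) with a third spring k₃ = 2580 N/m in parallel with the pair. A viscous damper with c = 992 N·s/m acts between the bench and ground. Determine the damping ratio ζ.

Series pair: k_s = k₁k₂/(k₁+k₂) = (15000)(7590)/(15000 + 7590) = 5040 N/m. In parallel with k₃: k_eq = 5040 + 2580 = 7620 N/m.
ω_n = √(k_eq/m) = √(7620/363) = 4.582 rad/s.
Critical damping c_c = 2√(k_eq·m) = 2√(7620 × 363) = 3326 N·s/m, so ζ = c/c_c = 992/3326 = 0.2982.

0.298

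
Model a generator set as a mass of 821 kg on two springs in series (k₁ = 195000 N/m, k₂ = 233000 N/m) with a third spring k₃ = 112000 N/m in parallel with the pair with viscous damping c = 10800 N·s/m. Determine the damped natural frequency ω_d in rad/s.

14.9 rad/s

Series pair: k_s = k₁k₂/(k₁+k₂) = (195000)(233000)/(195000 + 233000) = 106200 N/m. In parallel with k₃: k_eq = 106200 + 112000 = 218200 N/m.
ω_n = √(k_eq/m) = √(218200/821) = 16.30 rad/s.
Critical damping c_c = 2√(k_eq·m) = 2√(218200 × 821) = 26770 N·s/m, so ζ = c/c_c = 10800/26770 = 0.4035.
ω_d = ω_n√(1 − ζ²) = 16.30 × √(1 − 0.163) = 14.92 rad/s.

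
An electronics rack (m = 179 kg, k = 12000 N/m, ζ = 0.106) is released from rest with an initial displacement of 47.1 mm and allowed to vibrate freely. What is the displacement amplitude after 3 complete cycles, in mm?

Logarithmic decrement δ = 2πζ/√(1 − ζ²) = 2π × 0.1060/√(1 − 0.0112) = 0.6698.
After n cycles, x_n/x₀ = e^(−nδ), so x_3 = 47.1 × e^(−3 × 0.6698) = 47.1 × 0.1341 = 6.315 mm.

6.31 mm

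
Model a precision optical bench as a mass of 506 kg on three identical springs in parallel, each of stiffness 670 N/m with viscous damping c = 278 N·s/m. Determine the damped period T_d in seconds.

Parallel springs add: k_eq = 3 × 670 = 2010 N/m.
ω_n = √(k_eq/m) = √(2010/506) = 1.993 rad/s.
Critical damping c_c = 2√(k_eq·m) = 2√(2010 × 506) = 2017 N·s/m, so ζ = c/c_c = 278/2017 = 0.1378.
ω_d = ω_n√(1 − ζ²) = 1.993 × √(1 − 0.0190) = 1.974 rad/s.
T_d = 2π/ω_d = 3.183 s.

3.18 s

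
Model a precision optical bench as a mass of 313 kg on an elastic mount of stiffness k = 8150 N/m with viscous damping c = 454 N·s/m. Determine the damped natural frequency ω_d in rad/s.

5.05 rad/s

ω_n = √(k/m) = √(8150/313) = 5.103 rad/s.
Critical damping c_c = 2√(k·m) = 2√(8150 × 313) = 3194 N·s/m, so ζ = c/c_c = 454/3194 = 0.1421.
ω_d = ω_n√(1 − ζ²) = 5.103 × √(1 − 0.0202) = 5.051 rad/s.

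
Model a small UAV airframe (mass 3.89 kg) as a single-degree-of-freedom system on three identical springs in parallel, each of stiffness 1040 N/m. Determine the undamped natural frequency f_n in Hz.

Parallel springs add: k_eq = 3 × 1040 = 3120 N/m.
ω_n = √(k_eq/m) = √(3120/3.89) = √802.1 = 28.32 rad/s.
f_n = ω_n/(2π) = 28.32/6.283 = 4.507 Hz.

4.51 Hz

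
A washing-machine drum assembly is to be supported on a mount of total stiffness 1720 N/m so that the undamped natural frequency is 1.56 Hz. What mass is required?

17.9 kg

ω_n = 2πf_n = 2π × 1.56 = 9.802 rad/s.
m = k/ω_n² = 1720/9.802² = 1720/96.07 = 17.90 kg.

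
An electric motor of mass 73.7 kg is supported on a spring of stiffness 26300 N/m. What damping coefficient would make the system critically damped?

c_c = 2√(k·m) = 2√(26300 × 73.7) = 2 × 1392 = 2784 N·s/m.

2780 N·s/m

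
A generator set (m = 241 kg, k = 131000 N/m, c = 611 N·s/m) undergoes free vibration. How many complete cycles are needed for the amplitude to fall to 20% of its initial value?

5 cycles

ζ = c/(2√(km)) = 611/(2√(131000 × 241)) = 611/11240 = 0.05437.
Logarithmic decrement δ = 2πζ/√(1 − ζ²) = 2π × 0.05437/√(1 − 0.00296) = 0.3421.
x_n/x₀ = e^(−nδ) ≤ 0.2; take ln: n ≥ ln(1/0.2)/δ = 1.609/0.3421 = 4.704.
So 5 complete cycles are required.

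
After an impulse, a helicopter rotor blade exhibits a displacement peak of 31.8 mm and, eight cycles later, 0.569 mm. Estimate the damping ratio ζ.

0.0798

Logarithmic decrement δ = (1/n)·ln(x₀/x_n) = (1/8)·ln(31.8/0.569) = (1/8)·ln(55.89) = 0.5029.
ζ = δ/√(4π² + δ²) = 0.5029/√(39.48 + 0.253) = 0.5029/6.303 = 0.07979.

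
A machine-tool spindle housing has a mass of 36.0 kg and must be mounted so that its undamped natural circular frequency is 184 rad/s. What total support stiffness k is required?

k = m·ω_n² = 36.0 × 184.0² = 36.0 × 33860 = 1219000 N/m.

1220000 N/m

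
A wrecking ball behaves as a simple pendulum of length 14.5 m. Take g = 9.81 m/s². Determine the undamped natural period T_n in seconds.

For a simple pendulum ω_n = √(g/L) = √(9.81/14.5) = √0.6766 = 0.8225 rad/s.
T_n = 2π/ω_n = 6.283/0.8225 = 7.639 s.

7.64 s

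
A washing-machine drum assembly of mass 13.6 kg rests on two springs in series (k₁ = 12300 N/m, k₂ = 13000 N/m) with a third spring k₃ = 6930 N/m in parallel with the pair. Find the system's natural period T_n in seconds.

Series pair: k_s = k₁k₂/(k₁+k₂) = (12300)(13000)/(12300 + 13000) = 6320 N/m. In parallel with k₃: k_eq = 6320 + 6930 = 13250 N/m.
ω_n = √(k_eq/m) = √(13250/13.6) = √974.3 = 31.21 rad/s.
T_n = 2π/ω_n = 6.283/31.21 = 0.2013 s.

0.201 s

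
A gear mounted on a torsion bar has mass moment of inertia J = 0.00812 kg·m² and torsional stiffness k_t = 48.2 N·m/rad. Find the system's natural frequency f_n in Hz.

ω_n = √(k_t/J) = √(48.2/0.00812) = √5936 = 77.05 rad/s.
f_n = ω_n/(2π) = 77.05/6.283 = 12.26 Hz.

12.3 Hz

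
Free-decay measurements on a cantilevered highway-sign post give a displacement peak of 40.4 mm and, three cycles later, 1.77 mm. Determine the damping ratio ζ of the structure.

0.164

Logarithmic decrement δ = (1/n)·ln(x₀/x_n) = (1/3)·ln(40.4/1.77) = (1/3)·ln(22.82) = 1.043.
ζ = δ/√(4π² + δ²) = 1.043/√(39.48 + 1.09) = 1.043/6.369 = 0.1637.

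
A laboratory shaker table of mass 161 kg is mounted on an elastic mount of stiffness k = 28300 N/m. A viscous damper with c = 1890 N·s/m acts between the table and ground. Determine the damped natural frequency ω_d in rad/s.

11.9 rad/s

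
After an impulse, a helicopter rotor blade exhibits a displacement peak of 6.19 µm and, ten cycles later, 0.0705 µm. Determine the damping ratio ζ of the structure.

0.0710

Logarithmic decrement δ = (1/n)·ln(x₀/x_n) = (1/10)·ln(6.19/0.0705) = (1/10)·ln(87.80) = 0.4475.
ζ = δ/√(4π² + δ²) = 0.4475/√(39.48 + 0.200) = 0.4475/6.299 = 0.07104.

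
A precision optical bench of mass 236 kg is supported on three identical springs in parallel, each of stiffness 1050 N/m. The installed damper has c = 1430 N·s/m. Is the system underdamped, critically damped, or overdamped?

underdamped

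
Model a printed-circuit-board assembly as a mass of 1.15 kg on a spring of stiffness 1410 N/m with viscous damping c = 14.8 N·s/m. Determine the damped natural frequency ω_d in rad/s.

34.4 rad/s

ω_n = √(k/m) = √(1410/1.15) = 35.02 rad/s.
Critical damping c_c = 2√(k·m) = 2√(1410 × 1.15) = 80.54 N·s/m, so ζ = c/c_c = 14.8/80.54 = 0.1838.
ω_d = ω_n√(1 − ζ²) = 35.02 × √(1 − 0.0338) = 34.42 rad/s.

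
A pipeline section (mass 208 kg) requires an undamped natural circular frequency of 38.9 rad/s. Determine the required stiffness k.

315000 N/m

k = m·ω_n² = 208 × 38.90² = 208 × 1513 = 314700 N/m.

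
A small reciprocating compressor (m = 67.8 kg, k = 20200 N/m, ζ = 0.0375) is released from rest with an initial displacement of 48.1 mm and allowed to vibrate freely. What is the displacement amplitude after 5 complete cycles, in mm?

14.8 mm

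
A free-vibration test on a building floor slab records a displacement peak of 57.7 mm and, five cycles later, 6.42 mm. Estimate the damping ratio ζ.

0.0697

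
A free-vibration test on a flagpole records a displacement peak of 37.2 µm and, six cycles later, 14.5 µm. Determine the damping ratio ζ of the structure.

Logarithmic decrement δ = (1/n)·ln(x₀/x_n) = (1/6)·ln(37.2/14.5) = (1/6)·ln(2.566) = 0.1570.
ζ = δ/√(4π² + δ²) = 0.1570/√(39.48 + 0.0247) = 0.1570/6.285 = 0.02498.

0.0250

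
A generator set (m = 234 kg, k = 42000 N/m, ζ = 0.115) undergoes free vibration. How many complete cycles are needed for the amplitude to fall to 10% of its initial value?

4 cycles

Logarithmic decrement δ = 2πζ/√(1 − ζ²) = 2π × 0.1150/√(1 − 0.0132) = 0.7274.
x_n/x₀ = e^(−nδ) ≤ 0.1; take ln: n ≥ ln(1/0.1)/δ = 2.303/0.7274 = 3.166.
So 4 complete cycles are required.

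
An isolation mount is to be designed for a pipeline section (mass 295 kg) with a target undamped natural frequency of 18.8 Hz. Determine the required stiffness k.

ω_n = 2πf_n = 2π × 18.8 = 118.1 rad/s.
k = m·ω_n² = 295 × 118.1² = 295 × 13950 = 4116000 N/m.

4120000 N/m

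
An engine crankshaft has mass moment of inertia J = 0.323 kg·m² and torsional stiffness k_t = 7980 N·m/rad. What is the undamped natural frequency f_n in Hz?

ω_n = √(k_t/J) = √(7980/0.323) = √24710 = 157.2 rad/s.
f_n = ω_n/(2π) = 157.2/6.283 = 25.02 Hz.

25.0 Hz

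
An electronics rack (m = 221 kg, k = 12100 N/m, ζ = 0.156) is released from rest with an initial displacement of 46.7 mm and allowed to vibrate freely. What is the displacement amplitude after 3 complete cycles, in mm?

Logarithmic decrement δ = 2πζ/√(1 − ζ²) = 2π × 0.1560/√(1 − 0.0243) = 0.9923.
After n cycles, x_n/x₀ = e^(−nδ), so x_3 = 46.7 × e^(−3 × 0.9923) = 46.7 × 0.05095 = 2.379 mm.

2.38 mm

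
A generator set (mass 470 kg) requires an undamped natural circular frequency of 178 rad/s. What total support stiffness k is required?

k = m·ω_n² = 470 × 178.0² = 470 × 31680 = 14890000 N/m.

14900000 N/m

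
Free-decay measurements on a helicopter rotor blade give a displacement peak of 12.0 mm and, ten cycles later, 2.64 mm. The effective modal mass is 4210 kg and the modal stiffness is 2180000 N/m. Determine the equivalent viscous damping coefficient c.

Logarithmic decrement δ = (1/n)·ln(x₀/x_n) = (1/10)·ln(12.0/2.64) = (1/10)·ln(4.545) = 0.1514.
ζ = δ/√(4π² + δ²) = 0.1514/√(39.48 + 0.0229) = 0.1514/6.285 = 0.02409.
c = ζ · 2√(km) = 0.02409 × 2√(2180000 × 4210) = 0.02409 × 191600 = 4616 N·s/m.

4620 N·s/m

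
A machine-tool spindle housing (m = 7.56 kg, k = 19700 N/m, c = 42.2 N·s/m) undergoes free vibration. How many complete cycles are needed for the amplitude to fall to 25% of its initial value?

ζ = c/(2√(km)) = 42.2/(2√(19700 × 7.56)) = 42.2/771.8 = 0.05467.
Logarithmic decrement δ = 2πζ/√(1 − ζ²) = 2π × 0.05467/√(1 − 0.00299) = 0.3440.
x_n/x₀ = e^(−nδ) ≤ 0.25; take ln: n ≥ ln(1/0.25)/δ = 1.386/0.3440 = 4.029.
So 5 complete cycles are required.

5 cycles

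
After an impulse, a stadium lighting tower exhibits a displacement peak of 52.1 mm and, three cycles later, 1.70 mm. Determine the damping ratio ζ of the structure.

Logarithmic decrement δ = (1/n)·ln(x₀/x_n) = (1/3)·ln(52.1/1.70) = (1/3)·ln(30.65) = 1.141.
ζ = δ/√(4π² + δ²) = 1.141/√(39.48 + 1.30) = 1.141/6.386 = 0.1787.

0.179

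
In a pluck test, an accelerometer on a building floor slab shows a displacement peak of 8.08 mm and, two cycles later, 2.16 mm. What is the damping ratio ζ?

Logarithmic decrement δ = (1/n)·ln(x₀/x_n) = (1/2)·ln(8.08/2.16) = (1/2)·ln(3.741) = 0.6596.
ζ = δ/√(4π² + δ²) = 0.6596/√(39.48 + 0.435) = 0.6596/6.318 = 0.1044.

0.104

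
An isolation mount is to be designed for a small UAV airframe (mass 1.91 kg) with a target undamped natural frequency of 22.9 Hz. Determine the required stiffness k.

39500 N/m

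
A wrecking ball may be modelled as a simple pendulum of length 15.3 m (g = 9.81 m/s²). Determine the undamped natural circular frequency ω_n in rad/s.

0.801 rad/s

For a simple pendulum ω_n = √(g/L) = √(9.81/15.3) = √0.6412 = 0.8007 rad/s.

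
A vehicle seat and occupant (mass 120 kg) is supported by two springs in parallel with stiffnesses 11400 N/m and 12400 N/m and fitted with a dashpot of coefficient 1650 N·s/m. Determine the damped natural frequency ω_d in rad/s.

12.3 rad/s

Parallel springs add: k_eq = 11400 + 12400 = 23800 N/m.
ω_n = √(k_eq/m) = √(23800/120) = 14.08 rad/s.
Critical damping c_c = 2√(k_eq·m) = 2√(23800 × 120) = 3380 N·s/m, so ζ = c/c_c = 1650/3380 = 0.4882.
ω_d = ω_n√(1 − ζ²) = 14.08 × √(1 − 0.238) = 12.29 rad/s.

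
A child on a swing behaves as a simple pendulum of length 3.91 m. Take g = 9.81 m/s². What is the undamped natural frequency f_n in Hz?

For a simple pendulum ω_n = √(g/L) = √(9.81/3.91) = √2.509 = 1.584 rad/s.
f_n = ω_n/(2π) = 1.584/6.283 = 0.2521 Hz.

0.252 Hz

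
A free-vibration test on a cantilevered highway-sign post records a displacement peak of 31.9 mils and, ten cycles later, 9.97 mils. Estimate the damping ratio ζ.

Logarithmic decrement δ = (1/n)·ln(x₀/x_n) = (1/10)·ln(31.9/9.97) = (1/10)·ln(3.200) = 0.1163.
ζ = δ/√(4π² + δ²) = 0.1163/√(39.48 + 0.0135) = 0.1163/6.284 = 0.01851.

0.0185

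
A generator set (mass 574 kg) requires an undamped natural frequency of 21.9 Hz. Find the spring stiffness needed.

ω_n = 2πf_n = 2π × 21.9 = 137.6 rad/s.
k = m·ω_n² = 574 × 137.6² = 574 × 18930 = 10870000 N/m.

10900000 N/m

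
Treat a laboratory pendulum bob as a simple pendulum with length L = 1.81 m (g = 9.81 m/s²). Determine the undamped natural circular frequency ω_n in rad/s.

2.33 rad/s

For a simple pendulum ω_n = √(g/L) = √(9.81/1.81) = √5.420 = 2.328 rad/s.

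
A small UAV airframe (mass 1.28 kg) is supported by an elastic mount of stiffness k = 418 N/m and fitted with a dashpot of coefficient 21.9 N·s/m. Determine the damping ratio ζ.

ω_n = √(k/m) = √(418.0/1.28) = 18.07 rad/s.
Critical damping c_c = 2√(k·m) = 2√(418.0 × 1.28) = 46.26 N·s/m, so ζ = c/c_c = 21.9/46.26 = 0.4734.

0.473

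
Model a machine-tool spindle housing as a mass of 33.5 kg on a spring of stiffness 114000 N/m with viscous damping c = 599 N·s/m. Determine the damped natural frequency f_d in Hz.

9.17 Hz

ω_n = √(k/m) = √(114000/33.5) = 58.34 rad/s.
Critical damping c_c = 2√(k·m) = 2√(114000 × 33.5) = 3908 N·s/m, so ζ = c/c_c = 599/3908 = 0.1533.
ω_d = ω_n√(1 − ζ²) = 58.34 × √(1 − 0.0235) = 57.65 rad/s.
f_d = ω_d/(2π) = 9.175 Hz.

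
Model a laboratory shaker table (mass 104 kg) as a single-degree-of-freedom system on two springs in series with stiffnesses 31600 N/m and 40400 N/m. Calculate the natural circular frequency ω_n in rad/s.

Series springs: 1/k_eq = 1/31600 + 1/40400 = 5.640×10^-5, so k_eq = 17730 N/m.
ω_n = √(k_eq/m) = √(17730/104) = √170.5 = 13.06 rad/s.

13.1 rad/s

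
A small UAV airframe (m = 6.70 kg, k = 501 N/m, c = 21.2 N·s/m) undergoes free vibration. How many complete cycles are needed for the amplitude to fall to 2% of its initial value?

4 cycles

ζ = c/(2√(km)) = 21.2/(2√(501 × 6.70)) = 21.2/115.9 = 0.1830.
Logarithmic decrement δ = 2πζ/√(1 − ζ²) = 2π × 0.1830/√(1 − 0.0335) = 1.169.
x_n/x₀ = e^(−nδ) ≤ 0.02; take ln: n ≥ ln(1/0.02)/δ = 3.912/1.169 = 3.346.
So 4 complete cycles are required.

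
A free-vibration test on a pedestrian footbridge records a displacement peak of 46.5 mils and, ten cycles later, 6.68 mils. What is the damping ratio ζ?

0.0309

Logarithmic decrement δ = (1/n)·ln(x₀/x_n) = (1/10)·ln(46.5/6.68) = (1/10)·ln(6.961) = 0.1940.
ζ = δ/√(4π² + δ²) = 0.1940/√(39.48 + 0.0376) = 0.1940/6.286 = 0.03087.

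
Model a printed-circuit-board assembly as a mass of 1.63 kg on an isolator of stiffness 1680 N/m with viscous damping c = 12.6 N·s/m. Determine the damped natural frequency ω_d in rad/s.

31.9 rad/s

ω_n = √(k/m) = √(1680/1.63) = 32.10 rad/s.
Critical damping c_c = 2√(k·m) = 2√(1680 × 1.63) = 104.7 N·s/m, so ζ = c/c_c = 12.6/104.7 = 0.1204.
ω_d = ω_n√(1 − ζ²) = 32.10 × √(1 − 0.0145) = 31.87 rad/s.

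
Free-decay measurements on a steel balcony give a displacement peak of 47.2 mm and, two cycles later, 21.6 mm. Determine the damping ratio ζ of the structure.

0.0621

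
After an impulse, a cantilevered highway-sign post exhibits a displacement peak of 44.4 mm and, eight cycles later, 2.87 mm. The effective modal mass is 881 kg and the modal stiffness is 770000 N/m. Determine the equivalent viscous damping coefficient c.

Logarithmic decrement δ = (1/n)·ln(x₀/x_n) = (1/8)·ln(44.4/2.87) = (1/8)·ln(15.47) = 0.3424.
ζ = δ/√(4π² + δ²) = 0.3424/√(39.48 + 0.117) = 0.3424/6.293 = 0.05441.
c = ζ · 2√(km) = 0.05441 × 2√(770000 × 881) = 0.05441 × 52090 = 2834 N·s/m.

2830 N·s/m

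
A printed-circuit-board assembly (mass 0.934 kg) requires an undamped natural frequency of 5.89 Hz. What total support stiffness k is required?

ω_n = 2πf_n = 2π × 5.89 = 37.01 rad/s.
k = m·ω_n² = 0.934 × 37.01² = 0.934 × 1370 = 1279 N/m.

1280 N/m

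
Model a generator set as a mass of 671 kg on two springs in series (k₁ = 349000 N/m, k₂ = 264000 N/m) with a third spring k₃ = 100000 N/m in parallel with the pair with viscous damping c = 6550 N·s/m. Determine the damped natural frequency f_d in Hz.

2.97 Hz

Series pair: k_s = k₁k₂/(k₁+k₂) = (349000)(264000)/(349000 + 264000) = 150300 N/m. In parallel with k₃: k_eq = 150300 + 100000 = 250300 N/m.
ω_n = √(k_eq/m) = √(250300/671) = 19.31 rad/s.
Critical damping c_c = 2√(k_eq·m) = 2√(250300 × 671) = 25920 N·s/m, so ζ = c/c_c = 6550/25920 = 0.2527.
ω_d = ω_n√(1 − ζ²) = 19.31 × √(1 − 0.0639) = 18.69 rad/s.
f_d = ω_d/(2π) = 2.974 Hz.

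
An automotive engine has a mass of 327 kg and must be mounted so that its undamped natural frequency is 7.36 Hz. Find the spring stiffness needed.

ω_n = 2πf_n = 2π × 7.36 = 46.24 rad/s.
k = m·ω_n² = 327 × 46.24² = 327 × 2139 = 699300 N/m.

699000 N/m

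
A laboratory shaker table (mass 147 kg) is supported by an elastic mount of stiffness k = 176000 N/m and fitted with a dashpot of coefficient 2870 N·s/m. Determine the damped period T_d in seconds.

ω_n = √(k/m) = √(176000/147) = 34.60 rad/s.
Critical damping c_c = 2√(k·m) = 2√(176000 × 147) = 10170 N·s/m, so ζ = c/c_c = 2870/10170 = 0.2821.
ω_d = ω_n√(1 − ζ²) = 34.60 × √(1 − 0.0796) = 33.20 rad/s.
T_d = 2π/ω_d = 0.1893 s.

0.189 s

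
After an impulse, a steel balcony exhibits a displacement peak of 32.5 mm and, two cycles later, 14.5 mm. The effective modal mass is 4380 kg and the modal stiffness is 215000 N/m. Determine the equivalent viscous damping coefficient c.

3930 N·s/m

Logarithmic decrement δ = (1/n)·ln(x₀/x_n) = (1/2)·ln(32.5/14.5) = (1/2)·ln(2.241) = 0.4035.
ζ = δ/√(4π² + δ²) = 0.4035/√(39.48 + 0.163) = 0.4035/6.296 = 0.06409.
c = ζ · 2√(km) = 0.06409 × 2√(215000 × 4380) = 0.06409 × 61370 = 3934 N·s/m.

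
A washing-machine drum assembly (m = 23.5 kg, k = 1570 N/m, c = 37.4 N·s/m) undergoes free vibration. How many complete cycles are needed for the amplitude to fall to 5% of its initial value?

5 cycles

ζ = c/(2√(km)) = 37.4/(2√(1570 × 23.5)) = 37.4/384.2 = 0.09735.
Logarithmic decrement δ = 2πζ/√(1 − ζ²) = 2π × 0.09735/√(1 − 0.00948) = 0.6146.
x_n/x₀ = e^(−nδ) ≤ 0.05; take ln: n ≥ ln(1/0.05)/δ = 2.996/0.6146 = 4.874.
So 5 complete cycles are required.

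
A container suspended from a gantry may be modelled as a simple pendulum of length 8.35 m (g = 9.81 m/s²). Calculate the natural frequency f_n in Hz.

0.173 Hz

For a simple pendulum ω_n = √(g/L) = √(9.81/8.35) = √1.175 = 1.084 rad/s.
f_n = ω_n/(2π) = 1.084/6.283 = 0.1725 Hz.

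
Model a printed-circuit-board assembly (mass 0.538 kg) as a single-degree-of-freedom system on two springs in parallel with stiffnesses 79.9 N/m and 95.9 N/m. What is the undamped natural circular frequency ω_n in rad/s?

18.1 rad/s

Parallel springs add: k_eq = 79.9 + 95.9 = 175.8 N/m.
ω_n = √(k_eq/m) = √(175.8/0.538) = √326.8 = 18.08 rad/s.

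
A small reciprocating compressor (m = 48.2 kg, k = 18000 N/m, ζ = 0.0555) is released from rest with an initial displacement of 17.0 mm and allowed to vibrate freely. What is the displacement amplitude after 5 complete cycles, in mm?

Logarithmic decrement δ = 2πζ/√(1 − ζ²) = 2π × 0.05550/√(1 − 0.00308) = 0.3493.
After n cycles, x_n/x₀ = e^(−nδ), so x_5 = 17.0 × e^(−5 × 0.3493) = 17.0 × 0.1744 = 2.965 mm.

2.97 mm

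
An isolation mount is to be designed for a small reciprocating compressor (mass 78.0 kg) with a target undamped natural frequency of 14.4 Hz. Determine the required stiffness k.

639000 N/m

ω_n = 2πf_n = 2π × 14.4 = 90.48 rad/s.
k = m·ω_n² = 78.0 × 90.48² = 78.0 × 8186 = 638500 N/m.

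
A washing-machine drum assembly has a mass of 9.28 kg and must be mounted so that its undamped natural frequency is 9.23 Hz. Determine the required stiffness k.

31200 N/m

ω_n = 2πf_n = 2π × 9.23 = 57.99 rad/s.
k = m·ω_n² = 9.28 × 57.99² = 9.28 × 3363 = 31210 N/m.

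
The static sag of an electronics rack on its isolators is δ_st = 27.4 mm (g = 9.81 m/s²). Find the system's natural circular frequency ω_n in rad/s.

ω_n = √(g/δ_st) = √(9.81/0.0274) = √358.0 = 18.92 rad/s.

18.9 rad/s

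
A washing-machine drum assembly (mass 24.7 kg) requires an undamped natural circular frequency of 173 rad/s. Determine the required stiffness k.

739000 N/m

k = m·ω_n² = 24.7 × 173.0² = 24.7 × 29930 = 739200 N/m.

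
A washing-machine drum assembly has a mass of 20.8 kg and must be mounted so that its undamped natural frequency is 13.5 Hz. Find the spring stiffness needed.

ω_n = 2πf_n = 2π × 13.5 = 84.82 rad/s.
k = m·ω_n² = 20.8 × 84.82² = 20.8 × 7195 = 149700 N/m.

150000 N/m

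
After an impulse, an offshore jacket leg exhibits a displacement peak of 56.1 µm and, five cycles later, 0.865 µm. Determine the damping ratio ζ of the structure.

0.132

Logarithmic decrement δ = (1/n)·ln(x₀/x_n) = (1/5)·ln(56.1/0.865) = (1/5)·ln(64.86) = 0.8344.
ζ = δ/√(4π² + δ²) = 0.8344/√(39.48 + 0.696) = 0.8344/6.338 = 0.1316.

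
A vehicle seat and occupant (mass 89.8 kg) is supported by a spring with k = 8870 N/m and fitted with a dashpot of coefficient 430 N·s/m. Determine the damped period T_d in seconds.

0.651 s

ω_n = √(k/m) = √(8870/89.8) = 9.939 rad/s.
Critical damping c_c = 2√(k·m) = 2√(8870 × 89.8) = 1785 N·s/m, so ζ = c/c_c = 430/1785 = 0.2409.
ω_d = ω_n√(1 − ζ²) = 9.939 × √(1 − 0.0580) = 9.646 rad/s.
T_d = 2π/ω_d = 0.6514 s.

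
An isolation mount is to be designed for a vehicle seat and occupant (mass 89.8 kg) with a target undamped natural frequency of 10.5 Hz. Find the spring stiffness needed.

ω_n = 2πf_n = 2π × 10.5 = 65.97 rad/s.
k = m·ω_n² = 89.8 × 65.97² = 89.8 × 4352 = 390900 N/m.

391000 N/m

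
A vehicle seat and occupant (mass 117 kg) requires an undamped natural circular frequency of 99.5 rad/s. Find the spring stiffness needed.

k = m·ω_n² = 117 × 99.50² = 117 × 9900 = 1158000 N/m.

1160000 N/m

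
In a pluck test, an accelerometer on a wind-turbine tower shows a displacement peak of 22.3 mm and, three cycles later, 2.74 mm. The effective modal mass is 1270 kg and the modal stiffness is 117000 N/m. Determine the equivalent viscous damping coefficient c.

Logarithmic decrement δ = (1/n)·ln(x₀/x_n) = (1/3)·ln(22.3/2.74) = (1/3)·ln(8.139) = 0.6989.
ζ = δ/√(4π² + δ²) = 0.6989/√(39.48 + 0.488) = 0.6989/6.322 = 0.1105.
c = ζ · 2√(km) = 0.1105 × 2√(117000 × 1270) = 0.1105 × 24380 = 2695 N·s/m.

2700 N·s/m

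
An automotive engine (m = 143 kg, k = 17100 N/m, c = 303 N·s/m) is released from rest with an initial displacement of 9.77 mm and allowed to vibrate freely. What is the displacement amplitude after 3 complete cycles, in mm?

1.56 mm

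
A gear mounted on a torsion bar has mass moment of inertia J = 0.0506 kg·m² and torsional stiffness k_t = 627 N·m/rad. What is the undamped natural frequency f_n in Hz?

17.7 Hz

ω_n = √(k_t/J) = √(627/0.0506) = √12390 = 111.3 rad/s.
f_n = ω_n/(2π) = 111.3/6.283 = 17.72 Hz.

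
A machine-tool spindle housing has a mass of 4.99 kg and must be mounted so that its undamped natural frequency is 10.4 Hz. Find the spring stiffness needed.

ω_n = 2πf_n = 2π × 10.4 = 65.35 rad/s.
k = m·ω_n² = 4.99 × 65.35² = 4.99 × 4270 = 21310 N/m.

21300 N/m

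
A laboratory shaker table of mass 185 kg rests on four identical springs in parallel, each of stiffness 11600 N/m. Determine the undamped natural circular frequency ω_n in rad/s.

Parallel springs add: k_eq = 4 × 11600 = 46400 N/m.
ω_n = √(k_eq/m) = √(46400/185) = √250.8 = 15.84 rad/s.

15.8 rad/s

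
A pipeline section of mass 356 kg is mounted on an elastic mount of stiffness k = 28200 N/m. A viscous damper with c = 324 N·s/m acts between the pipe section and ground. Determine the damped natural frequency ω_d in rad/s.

8.89 rad/s

ω_n = √(k/m) = √(28200/356) = 8.900 rad/s.
Critical damping c_c = 2√(k·m) = 2√(28200 × 356) = 6337 N·s/m, so ζ = c/c_c = 324/6337 = 0.05113.
ω_d = ω_n√(1 − ζ²) = 8.900 × √(1 − 0.00261) = 8.889 rad/s.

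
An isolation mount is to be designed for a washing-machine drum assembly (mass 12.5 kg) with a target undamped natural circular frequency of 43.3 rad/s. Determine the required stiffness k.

k = m·ω_n² = 12.5 × 43.30² = 12.5 × 1875 = 23440 N/m.

23400 N/m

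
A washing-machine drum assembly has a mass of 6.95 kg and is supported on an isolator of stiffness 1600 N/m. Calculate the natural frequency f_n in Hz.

2.41 Hz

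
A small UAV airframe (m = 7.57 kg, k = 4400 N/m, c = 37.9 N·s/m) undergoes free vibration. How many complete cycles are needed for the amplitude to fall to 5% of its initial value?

5 cycles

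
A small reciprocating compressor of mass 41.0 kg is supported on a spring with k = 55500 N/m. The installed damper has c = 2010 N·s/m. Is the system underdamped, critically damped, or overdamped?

underdamped

c_c = 2√(k·m) = 3017 N·s/m; ζ = c/c_c = 2010/3017 = 0.666.
Since ζ < 1 the system is underdamped.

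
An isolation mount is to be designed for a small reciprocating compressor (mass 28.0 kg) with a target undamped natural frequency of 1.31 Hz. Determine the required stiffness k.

ω_n = 2πf_n = 2π × 1.31 = 8.231 rad/s.
k = m·ω_n² = 28.0 × 8.231² = 28.0 × 67.75 = 1897 N/m.

1900 N/m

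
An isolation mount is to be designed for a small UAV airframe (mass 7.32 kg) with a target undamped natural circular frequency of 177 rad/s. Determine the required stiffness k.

229000 N/m

k = m·ω_n² = 7.32 × 177.0² = 7.32 × 31330 = 229300 N/m.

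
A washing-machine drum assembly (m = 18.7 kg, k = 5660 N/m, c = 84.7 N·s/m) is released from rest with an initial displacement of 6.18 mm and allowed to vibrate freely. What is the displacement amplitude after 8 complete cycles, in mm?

0.00841 mm

ζ = c/(2√(km)) = 84.7/(2√(5660 × 18.7)) = 84.7/650.7 = 0.1302.
Logarithmic decrement δ = 2πζ/√(1 − ζ²) = 2π × 0.1302/√(1 − 0.0169) = 0.8249.
After n cycles, x_n/x₀ = e^(−nδ), so x_8 = 6.18 × e^(−8 × 0.8249) = 6.18 × 0.001361 = 0.008412 mm.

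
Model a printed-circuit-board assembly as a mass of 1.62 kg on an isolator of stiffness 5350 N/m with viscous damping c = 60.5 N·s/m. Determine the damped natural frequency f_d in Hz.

8.65 Hz

ω_n = √(k/m) = √(5350/1.62) = 57.47 rad/s.
Critical damping c_c = 2√(k·m) = 2√(5350 × 1.62) = 186.2 N·s/m, so ζ = c/c_c = 60.5/186.2 = 0.3249.
ω_d = ω_n√(1 − ζ²) = 57.47 × √(1 − 0.106) = 54.35 rad/s.
f_d = ω_d/(2π) = 8.650 Hz.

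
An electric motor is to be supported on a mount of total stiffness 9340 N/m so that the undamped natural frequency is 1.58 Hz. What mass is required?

94.8 kg

ω_n = 2πf_n = 2π × 1.58 = 9.927 rad/s.
m = k/ω_n² = 9340/9.927² = 9340/98.55 = 94.77 kg.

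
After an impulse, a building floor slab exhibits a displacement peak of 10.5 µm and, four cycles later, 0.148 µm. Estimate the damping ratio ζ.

0.167

Logarithmic decrement δ = (1/n)·ln(x₀/x_n) = (1/4)·ln(10.5/0.148) = (1/4)·ln(70.95) = 1.065.
ζ = δ/√(4π² + δ²) = 1.065/√(39.48 + 1.14) = 1.065/6.373 = 0.1672.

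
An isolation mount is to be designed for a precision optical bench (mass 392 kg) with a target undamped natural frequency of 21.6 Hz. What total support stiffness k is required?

7220000 N/m

ω_n = 2πf_n = 2π × 21.6 = 135.7 rad/s.
k = m·ω_n² = 392 × 135.7² = 392 × 18420 = 7220000 N/m.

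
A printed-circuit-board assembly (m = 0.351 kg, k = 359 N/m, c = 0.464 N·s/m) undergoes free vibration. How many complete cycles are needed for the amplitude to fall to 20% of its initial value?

ζ = c/(2√(km)) = 0.464/(2√(359 × 0.351)) = 0.464/22.45 = 0.02067.
Logarithmic decrement δ = 2πζ/√(1 − ζ²) = 2π × 0.02067/√(1 − 0.000427) = 0.1299.
x_n/x₀ = e^(−nδ) ≤ 0.2; take ln: n ≥ ln(1/0.2)/δ = 1.609/0.1299 = 12.39.
So 13 complete cycles are required.

13 cycles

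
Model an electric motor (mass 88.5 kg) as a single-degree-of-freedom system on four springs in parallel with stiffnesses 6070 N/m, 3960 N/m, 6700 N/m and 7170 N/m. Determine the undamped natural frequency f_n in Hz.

2.62 Hz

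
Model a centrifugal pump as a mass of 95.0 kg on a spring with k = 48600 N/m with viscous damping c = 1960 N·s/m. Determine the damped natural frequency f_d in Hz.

3.20 Hz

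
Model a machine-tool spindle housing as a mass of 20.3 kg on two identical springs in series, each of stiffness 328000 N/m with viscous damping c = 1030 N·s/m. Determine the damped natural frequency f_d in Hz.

13.7 Hz

Series springs: 1/k_eq = 2/328000, so k_eq = 328000/2 = 164000 N/m.
ω_n = √(k_eq/m) = √(164000/20.3) = 89.88 rad/s.
Critical damping c_c = 2√(k_eq·m) = 2√(164000 × 20.3) = 3649 N·s/m, so ζ = c/c_c = 1030/3649 = 0.2823.
ω_d = ω_n√(1 − ζ²) = 89.88 × √(1 − 0.0797) = 86.23 rad/s.
f_d = ω_d/(2π) = 13.72 Hz.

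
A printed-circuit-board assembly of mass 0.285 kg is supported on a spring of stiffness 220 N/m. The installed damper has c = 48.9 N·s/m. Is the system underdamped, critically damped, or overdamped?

c_c = 2√(k·m) = 15.84 N·s/m; ζ = c/c_c = 48.9/15.84 = 3.09.
Since ζ > 1 the system is overdamped.

overdamped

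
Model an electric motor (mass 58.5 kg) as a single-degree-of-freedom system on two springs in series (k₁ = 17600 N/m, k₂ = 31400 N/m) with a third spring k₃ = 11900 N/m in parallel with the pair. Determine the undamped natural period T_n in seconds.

0.316 s

Series pair: k_s = k₁k₂/(k₁+k₂) = (17600)(31400)/(17600 + 31400) = 11280 N/m. In parallel with k₃: k_eq = 11280 + 11900 = 23180 N/m.
ω_n = √(k_eq/m) = √(23180/58.5) = √396.2 = 19.91 rad/s.
T_n = 2π/ω_n = 6.283/19.91 = 0.3157 s.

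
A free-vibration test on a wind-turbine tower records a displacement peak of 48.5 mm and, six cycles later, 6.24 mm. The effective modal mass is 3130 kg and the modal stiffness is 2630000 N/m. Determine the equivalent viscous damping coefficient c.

9860 N·s/m

Logarithmic decrement δ = (1/n)·ln(x₀/x_n) = (1/6)·ln(48.5/6.24) = (1/6)·ln(7.772) = 0.3418.
ζ = δ/√(4π² + δ²) = 0.3418/√(39.48 + 0.117) = 0.3418/6.292 = 0.05431.
c = ζ · 2√(km) = 0.05431 × 2√(2630000 × 3130) = 0.05431 × 181500 = 9856 N·s/m.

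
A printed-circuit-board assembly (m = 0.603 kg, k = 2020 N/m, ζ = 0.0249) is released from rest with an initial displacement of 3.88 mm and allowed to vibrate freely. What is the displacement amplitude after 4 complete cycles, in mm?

2.07 mm

Logarithmic decrement δ = 2πζ/√(1 − ζ²) = 2π × 0.02490/√(1 − 0.000620) = 0.1565.
After n cycles, x_n/x₀ = e^(−nδ), so x_4 = 3.88 × e^(−4 × 0.1565) = 3.88 × 0.5347 = 2.075 mm.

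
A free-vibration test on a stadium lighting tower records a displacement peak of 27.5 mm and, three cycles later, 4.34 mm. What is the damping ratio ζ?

0.0975

Logarithmic decrement δ = (1/n)·ln(x₀/x_n) = (1/3)·ln(27.5/4.34) = (1/3)·ln(6.336) = 0.6154.
ζ = δ/√(4π² + δ²) = 0.6154/√(39.48 + 0.379) = 0.6154/6.313 = 0.09748.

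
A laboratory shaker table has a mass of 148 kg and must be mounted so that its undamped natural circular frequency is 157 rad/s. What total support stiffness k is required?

3650000 N/m

k = m·ω_n² = 148 × 157.0² = 148 × 24650 = 3648000 N/m.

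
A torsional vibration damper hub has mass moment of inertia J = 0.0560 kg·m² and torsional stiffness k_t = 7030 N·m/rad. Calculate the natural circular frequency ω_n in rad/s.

354 rad/s

ω_n = √(k_t/J) = √(7030/0.0560) = √125500 = 354.3 rad/s.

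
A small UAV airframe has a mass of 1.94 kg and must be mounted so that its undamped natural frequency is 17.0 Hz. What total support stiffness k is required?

22100 N/m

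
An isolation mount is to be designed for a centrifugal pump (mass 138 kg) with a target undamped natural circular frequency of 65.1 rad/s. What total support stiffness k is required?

k = m·ω_n² = 138 × 65.10² = 138 × 4238 = 584800 N/m.

585000 N/m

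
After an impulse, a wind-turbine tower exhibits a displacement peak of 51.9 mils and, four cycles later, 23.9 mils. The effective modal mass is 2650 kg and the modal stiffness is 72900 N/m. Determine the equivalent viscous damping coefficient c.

857 N·s/m

Logarithmic decrement δ = (1/n)·ln(x₀/x_n) = (1/4)·ln(51.9/23.9) = (1/4)·ln(2.172) = 0.1939.
ζ = δ/√(4π² + δ²) = 0.1939/√(39.48 + 0.0376) = 0.1939/6.286 = 0.03084.
c = ζ · 2√(km) = 0.03084 × 2√(72900 × 2650) = 0.03084 × 27800 = 857.3 N·s/m.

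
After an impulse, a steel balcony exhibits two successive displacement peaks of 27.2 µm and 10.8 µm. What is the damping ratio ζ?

0.145

Logarithmic decrement δ = (1/n)·ln(x₀/x_n) = (1/1)·ln(27.2/10.8) = (1/1)·ln(2.519) = 0.9237.
ζ = δ/√(4π² + δ²) = 0.9237/√(39.48 + 0.853) = 0.9237/6.351 = 0.1454.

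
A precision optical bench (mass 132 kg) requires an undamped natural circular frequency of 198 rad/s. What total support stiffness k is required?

k = m·ω_n² = 132 × 198.0² = 132 × 39200 = 5175000 N/m.

5170000 N/m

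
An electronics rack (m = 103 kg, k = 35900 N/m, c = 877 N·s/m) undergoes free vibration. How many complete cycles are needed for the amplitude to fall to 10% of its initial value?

2 cycles

ζ = c/(2√(km)) = 877/(2√(35900 × 103)) = 877/3846 = 0.2280.
Logarithmic decrement δ = 2πζ/√(1 − ζ²) = 2π × 0.2280/√(1 − 0.0520) = 1.472.
x_n/x₀ = e^(−nδ) ≤ 0.1; take ln: n ≥ ln(1/0.1)/δ = 2.303/1.472 = 1.565.
So 2 complete cycles are required.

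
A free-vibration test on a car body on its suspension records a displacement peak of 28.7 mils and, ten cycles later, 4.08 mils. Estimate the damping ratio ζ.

Logarithmic decrement δ = (1/n)·ln(x₀/x_n) = (1/10)·ln(28.7/4.08) = (1/10)·ln(7.034) = 0.1951.
ζ = δ/√(4π² + δ²) = 0.1951/√(39.48 + 0.0381) = 0.1951/6.286 = 0.03103.

0.0310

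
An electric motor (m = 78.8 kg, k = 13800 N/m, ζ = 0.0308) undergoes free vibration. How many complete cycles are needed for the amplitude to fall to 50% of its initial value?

4 cycles

Logarithmic decrement δ = 2πζ/√(1 − ζ²) = 2π × 0.03080/√(1 − 0.000949) = 0.1936.
x_n/x₀ = e^(−nδ) ≤ 0.5; take ln: n ≥ ln(1/0.5)/δ = 0.6931/0.1936 = 3.580.
So 4 complete cycles are required.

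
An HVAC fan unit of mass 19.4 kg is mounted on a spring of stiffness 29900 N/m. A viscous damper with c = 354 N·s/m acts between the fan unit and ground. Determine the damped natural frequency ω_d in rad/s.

38.2 rad/s

ω_n = √(k/m) = √(29900/19.4) = 39.26 rad/s.
Critical damping c_c = 2√(k·m) = 2√(29900 × 19.4) = 1523 N·s/m, so ζ = c/c_c = 354/1523 = 0.2324.
ω_d = ω_n√(1 − ζ²) = 39.26 × √(1 − 0.0540) = 38.18 rad/s.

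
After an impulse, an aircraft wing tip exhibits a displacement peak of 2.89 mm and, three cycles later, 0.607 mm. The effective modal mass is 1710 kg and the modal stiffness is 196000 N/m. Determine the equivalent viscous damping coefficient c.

Logarithmic decrement δ = (1/n)·ln(x₀/x_n) = (1/3)·ln(2.89/0.607) = (1/3)·ln(4.761) = 0.5202.
ζ = δ/√(4π² + δ²) = 0.5202/√(39.48 + 0.271) = 0.5202/6.305 = 0.08250.
c = ζ · 2√(km) = 0.08250 × 2√(196000 × 1710) = 0.08250 × 36610 = 3021 N·s/m.

3020 N·s/m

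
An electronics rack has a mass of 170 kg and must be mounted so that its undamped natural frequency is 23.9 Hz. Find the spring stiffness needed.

3830000 N/m

ω_n = 2πf_n = 2π × 23.9 = 150.2 rad/s.
k = m·ω_n² = 170 × 150.2² = 170 × 22550 = 3834000 N/m.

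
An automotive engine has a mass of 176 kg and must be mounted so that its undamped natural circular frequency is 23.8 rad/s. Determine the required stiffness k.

99700 N/m

k = m·ω_n² = 176 × 23.80² = 176 × 566.4 = 99690 N/m.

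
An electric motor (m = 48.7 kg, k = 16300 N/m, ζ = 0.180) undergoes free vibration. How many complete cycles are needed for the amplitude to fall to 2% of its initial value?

4 cycles

Logarithmic decrement δ = 2πζ/√(1 − ζ²) = 2π × 0.1800/√(1 − 0.0324) = 1.150.
x_n/x₀ = e^(−nδ) ≤ 0.02; take ln: n ≥ ln(1/0.02)/δ = 3.912/1.150 = 3.402.
So 4 complete cycles are required.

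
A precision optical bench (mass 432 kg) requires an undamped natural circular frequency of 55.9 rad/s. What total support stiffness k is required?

1350000 N/m

k = m·ω_n² = 432 × 55.90² = 432 × 3125 = 1350000 N/m.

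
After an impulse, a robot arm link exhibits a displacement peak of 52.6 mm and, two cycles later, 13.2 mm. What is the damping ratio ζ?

0.109

Logarithmic decrement δ = (1/n)·ln(x₀/x_n) = (1/2)·ln(52.6/13.2) = (1/2)·ln(3.985) = 0.6912.
ζ = δ/√(4π² + δ²) = 0.6912/√(39.48 + 0.478) = 0.6912/6.321 = 0.1094.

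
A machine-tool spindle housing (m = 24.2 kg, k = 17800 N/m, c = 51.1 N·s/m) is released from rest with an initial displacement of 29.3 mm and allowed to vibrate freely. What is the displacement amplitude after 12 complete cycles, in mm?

ζ = c/(2√(km)) = 51.1/(2√(17800 × 24.2)) = 51.1/1313 = 0.03893.
Logarithmic decrement δ = 2πζ/√(1 − ζ²) = 2π × 0.03893/√(1 − 0.00152) = 0.2448.
After n cycles, x_n/x₀ = e^(−nδ), so x_12 = 29.3 × e^(−12 × 0.2448) = 29.3 × 0.05300 = 1.553 mm.

1.55 mm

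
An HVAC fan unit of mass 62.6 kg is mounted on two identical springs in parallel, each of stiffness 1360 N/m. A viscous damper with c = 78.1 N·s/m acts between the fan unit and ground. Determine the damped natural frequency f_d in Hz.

1.04 Hz

Parallel springs add: k_eq = 2 × 1360 = 2720 N/m.
ω_n = √(k_eq/m) = √(2720/62.6) = 6.592 rad/s.
Critical damping c_c = 2√(k_eq·m) = 2√(2720 × 62.6) = 825.3 N·s/m, so ζ = c/c_c = 78.1/825.3 = 0.09463.
ω_d = ω_n√(1 − ζ²) = 6.592 × √(1 − 0.00896) = 6.562 rad/s.
f_d = ω_d/(2π) = 1.044 Hz.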